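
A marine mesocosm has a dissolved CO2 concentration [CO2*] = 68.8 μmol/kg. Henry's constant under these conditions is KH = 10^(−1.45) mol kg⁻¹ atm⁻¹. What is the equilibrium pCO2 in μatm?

KH = 10^(−1.45) = 3.548×10^-2 mol kg⁻¹ atm⁻¹
pCO2 = [CO2*]/KH = 68.8×10^-6 / 3.548×10^-2 = 1.94×10^-3 atm = 1940 μatm

pCO2 = 1940 μatm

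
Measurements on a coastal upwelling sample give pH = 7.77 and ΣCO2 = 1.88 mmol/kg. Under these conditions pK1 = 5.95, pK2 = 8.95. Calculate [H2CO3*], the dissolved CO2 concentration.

α₀ = 1 / (1 + K1/[H⁺] + K1K2/[H⁺]²) = 1 / (1 + 10^+1.82 + 10^+0.64)
   = 1 / (1 + 66.069 + 4.3652) = 1/71.435 = 0.01400
[CO2*] = α₀ × DIC = 0.01400 × 1.88 = 0.0263 mmol/kg

[CO2*] = 0.0263 mmol/kg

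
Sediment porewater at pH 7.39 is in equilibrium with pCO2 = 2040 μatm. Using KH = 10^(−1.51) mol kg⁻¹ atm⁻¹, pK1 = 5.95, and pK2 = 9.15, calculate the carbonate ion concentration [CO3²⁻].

[CO3²⁻] = 0.0302 mmol/kg

[CO2*] = KH · pCO2 = 10^(−1.51) × 2040×10^-6 = 6.304×10^-5 mol/kg
α₀ = 1/(1 + K1/[H⁺] + K1K2/[H⁺]²) = 1/(1 + 10^+1.44 + 10^-0.32) = 0.03446
DIC = [CO2*]/α₀ = 6.304×10^-5 / 0.03446 = 1.830 mmol/kg
[CO3²⁻] = α₂·DIC; α₂ = 0.01649, so [CO3²⁻] = 0.01649 × 1.830 = 0.0302 mmol/kg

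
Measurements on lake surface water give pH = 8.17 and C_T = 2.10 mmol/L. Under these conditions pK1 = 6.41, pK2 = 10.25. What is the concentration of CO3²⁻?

α₂ = 1 / (1 + [H⁺]/K2 + [H⁺]²/(K1K2)) = 1 / (1 + 10^+2.08 + 10^+0.32)
   = 1 / (1 + 120.23 + 2.0893) = 1/123.32 = 0.008109
[CO3²⁻] = α₂ × DIC = 0.008109 × 2.10 = 0.0170 mmol/L = 17.0 μmol/L

[CO3²⁻] = 17.0 μmol/L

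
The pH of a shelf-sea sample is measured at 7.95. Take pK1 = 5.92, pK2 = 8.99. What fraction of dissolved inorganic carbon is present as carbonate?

α₂ = 0.0829

α₂ = 1 / (1 + [H⁺]/K2 + [H⁺]²/(K1K2)) = 1 / (1 + 10^+1.04 + 10^-0.99)
   = 1 / (1 + 10.965 + 0.10233) = 1/12.067 = 0.08287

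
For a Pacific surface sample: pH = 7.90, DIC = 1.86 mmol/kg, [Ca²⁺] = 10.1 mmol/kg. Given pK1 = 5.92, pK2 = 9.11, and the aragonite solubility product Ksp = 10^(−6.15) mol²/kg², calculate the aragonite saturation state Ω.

α₂ = 1 / (1 + [H⁺]/K2 + [H⁺]²/(K1K2)) = 1 / (1 + 10^+1.21 + 10^-0.77)
   = 1 / (1 + 16.218 + 0.16982) = 1/17.388 = 0.05751
[CO3²⁻] = α₂ × DIC = 0.05751 × 1.86 = 0.1070 mmol/kg
Ksp = 10^(−6.15) = 7.079×10^-7
Ω = [Ca²⁺][CO3²⁻]/Ksp = (10.1×10^-3)(1.070×10^-4) / 7.079×10^-7 = 1.53

Ω = 1.53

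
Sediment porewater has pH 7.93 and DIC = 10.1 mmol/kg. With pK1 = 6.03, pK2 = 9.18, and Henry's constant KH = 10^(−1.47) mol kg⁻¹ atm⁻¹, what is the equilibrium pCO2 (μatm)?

pCO2 = 3510 μatm

α₀ = 1 / (1 + K1/[H⁺] + K1K2/[H⁺]²) = 1 / (1 + 10^+1.90 + 10^+0.65)
   = 1 / (1 + 79.433 + 4.4668) = 1/84.900 = 0.01178
[CO2*] = α₀ × DIC = 0.01178 × 10.1 = 0.1190 mmol/kg
pCO2 = [CO2*]/KH = 1.190×10^-4 / 3.388×10^-2 = 3510 μatm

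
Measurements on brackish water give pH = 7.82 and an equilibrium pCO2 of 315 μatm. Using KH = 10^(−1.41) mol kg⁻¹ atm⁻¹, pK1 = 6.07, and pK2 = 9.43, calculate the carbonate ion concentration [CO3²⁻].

[CO3²⁻] = 16.9 μmol/kg

[CO2*] = KH · pCO2 = 10^(−1.41) × 315×10^-6 = 1.225×10^-5 mol/kg
α₀ = 1/(1 + K1/[H⁺] + K1K2/[H⁺]²) = 1/(1 + 10^+1.75 + 10^+0.14) = 0.01706
DIC = [CO2*]/α₀ = 1.225×10^-5 / 0.01706 = 0.7183 mmol/kg
[CO3²⁻] = α₂·DIC; α₂ = 0.02355, so [CO3²⁻] = 0.02355 × 0.7183 = 0.0169 mmol/kg = 16.9 μmol/kg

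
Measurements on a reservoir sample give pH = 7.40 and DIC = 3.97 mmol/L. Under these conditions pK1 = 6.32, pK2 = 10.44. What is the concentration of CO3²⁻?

[CO3²⁻] = 3.34 μmol/L

α₂ = 1 / (1 + [H⁺]/K2 + [H⁺]²/(K1K2)) = 1 / (1 + 10^+3.04 + 10^+1.96)
   = 1 / (1 + 1096.5 + 91.201) = 1/1188.7 = 0.0008413
[CO3²⁻] = α₂ × DIC = 0.0008413 × 3.97 = 0.00334 mmol/L = 3.34 μmol/L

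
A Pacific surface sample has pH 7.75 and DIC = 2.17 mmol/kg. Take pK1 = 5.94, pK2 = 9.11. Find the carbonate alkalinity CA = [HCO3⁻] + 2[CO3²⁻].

CA = 2.23 mmol/kg

CA = [HCO3⁻] + 2[CO3²⁻] = (α₁ + 2α₂)·DIC
At pH 7.75: [H⁺]/K1 = 10^-1.81 = 0.015488, K2/[H⁺] = 10^-1.36 = 0.043652
α₁ = 1/(1 + 0.015488 + 0.043652) = 1/1.0591 = 0.9442; α₂ = α₁·K2/[H⁺] = 0.04121
α₁ + 2α₂ = 1.0266
CA = 1.0266 × 2.17 = 2.23 mmol/kg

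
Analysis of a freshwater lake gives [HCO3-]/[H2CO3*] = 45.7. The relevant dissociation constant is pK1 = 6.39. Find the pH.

pH = 8.05

From K1 = [H⁺][HCO3-]/[H2CO3*]:  pH = pK1 + log₁₀([HCO3-]/[H2CO3*])
log₁₀(45.7) = +1.660
pH = 6.39 + (+1.660) = 8.05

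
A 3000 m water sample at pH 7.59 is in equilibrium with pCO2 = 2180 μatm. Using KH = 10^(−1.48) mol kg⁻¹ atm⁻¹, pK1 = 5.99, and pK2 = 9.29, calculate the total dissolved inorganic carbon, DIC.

DIC = 3.00 mmol/kg

[CO2*] = KH · pCO2 = 10^(−1.48) × 2180×10^-6 = 7.219×10^-5 mol/kg
α₀ = 1/(1 + K1/[H⁺] + K1K2/[H⁺]²) = 1/(1 + 10^+1.60 + 10^-0.10) = 0.02404
DIC = [CO2*]/α₀ = 7.219×10^-5 / 0.02404 = 3.00 mmol/kg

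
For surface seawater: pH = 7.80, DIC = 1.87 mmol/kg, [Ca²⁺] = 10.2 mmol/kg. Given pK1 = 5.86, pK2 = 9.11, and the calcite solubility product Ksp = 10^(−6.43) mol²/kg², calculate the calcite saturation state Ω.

α₂ = 1 / (1 + [H⁺]/K2 + [H⁺]²/(K1K2)) = 1 / (1 + 10^+1.31 + 10^-0.63)
   = 1 / (1 + 20.417 + 0.23442) = 1/21.652 = 0.04619
[CO3²⁻] = α₂ × DIC = 0.04619 × 1.87 = 0.08637 mmol/kg
Ksp = 10^(−6.43) = 3.715×10^-7
Ω = [Ca²⁺][CO3²⁻]/Ksp = (10.2×10^-3)(8.637×10^-5) / 3.715×10^-7 = 2.37

Ω = 2.37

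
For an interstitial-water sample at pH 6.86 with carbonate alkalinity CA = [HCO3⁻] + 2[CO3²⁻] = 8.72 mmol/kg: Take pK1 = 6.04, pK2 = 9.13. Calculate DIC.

DIC = 9.98 mmol/kg

CA = [HCO3⁻] + 2[CO3²⁻] = (α₁ + 2α₂)·DIC
At pH 6.86: [H⁺]/K1 = 10^-0.82 = 0.15136, K2/[H⁺] = 10^-2.27 = 0.0053703
α₁ = 1/(1 + 0.15136 + 0.0053703) = 1/1.1567 = 0.8645; α₂ = α₁·K2/[H⁺] = 0.004643
α₁ + 2α₂ = 0.8738
DIC = CA / (α₁ + 2α₂) = 8.72 / 0.8738 = 9.98 mmol/kg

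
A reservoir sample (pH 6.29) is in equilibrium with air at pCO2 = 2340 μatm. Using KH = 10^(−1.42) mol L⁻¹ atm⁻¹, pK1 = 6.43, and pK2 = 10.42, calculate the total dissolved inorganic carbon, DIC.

[CO2*] = KH · pCO2 = 10^(−1.42) × 2340×10^-6 = 8.896×10^-5 mol/L
α₀ = 1/(1 + K1/[H⁺] + K1K2/[H⁺]²) = 1/(1 + 10^-0.14 + 10^-4.27) = 0.5799
DIC = [CO2*]/α₀ = 8.896×10^-5 / 0.5799 = 0.153 mmol/L

DIC = 0.153 mmol/L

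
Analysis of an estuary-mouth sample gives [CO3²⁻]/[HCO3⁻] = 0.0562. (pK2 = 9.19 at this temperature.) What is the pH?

From K2 = [H⁺][CO3²⁻]/[HCO3⁻]:  pH = pK2 + log₁₀([CO3²⁻]/[HCO3⁻])
log₁₀(0.0562) = -1.250
pH = 9.19 + (-1.250) = 7.94

pH = 7.94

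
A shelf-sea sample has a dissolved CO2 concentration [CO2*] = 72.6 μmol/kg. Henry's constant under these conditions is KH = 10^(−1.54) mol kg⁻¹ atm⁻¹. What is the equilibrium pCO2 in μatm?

pCO2 = 2520 μatm

KH = 10^(−1.54) = 2.884×10^-2 mol kg⁻¹ atm⁻¹
pCO2 = [CO2*]/KH = 72.6×10^-6 / 2.884×10^-2 = 2.52×10^-3 atm = 2520 μatm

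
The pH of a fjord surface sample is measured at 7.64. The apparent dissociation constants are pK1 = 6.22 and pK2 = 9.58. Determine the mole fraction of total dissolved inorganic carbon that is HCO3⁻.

α₁ = 0.953

α₁ = 1 / (1 + [H⁺]/K1 + K2/[H⁺]) = 1 / (1 + 10^-1.42 + 10^-1.94)
   = 1 / (1 + 0.038019 + 0.011482) = 1/1.0495 = 0.9528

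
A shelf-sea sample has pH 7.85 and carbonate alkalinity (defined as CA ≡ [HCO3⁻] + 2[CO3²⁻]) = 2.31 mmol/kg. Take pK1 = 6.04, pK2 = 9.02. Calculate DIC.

CA = [HCO3⁻] + 2[CO3²⁻] = (α₁ + 2α₂)·DIC
At pH 7.85: [H⁺]/K1 = 10^-1.81 = 0.015488, K2/[H⁺] = 10^-1.17 = 0.067608
α₁ = 1/(1 + 0.015488 + 0.067608) = 1/1.0831 = 0.9233; α₂ = α₁·K2/[H⁺] = 0.06242
α₁ + 2α₂ = 1.0481
DIC = CA / (α₁ + 2α₂) = 2.31 / 1.0481 = 2.20 mmol/kg

DIC = 2.20 mmol/kg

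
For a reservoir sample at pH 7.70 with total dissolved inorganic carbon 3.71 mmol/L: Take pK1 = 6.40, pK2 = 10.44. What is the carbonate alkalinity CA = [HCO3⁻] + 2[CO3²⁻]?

CA = 3.54 mmol/L

CA = [HCO3⁻] + 2[CO3²⁻] = (α₁ + 2α₂)·DIC
At pH 7.70: [H⁺]/K1 = 10^-1.30 = 0.050119, K2/[H⁺] = 10^-2.74 = 0.0018197
α₁ = 1/(1 + 0.050119 + 0.0018197) = 1/1.0519 = 0.9506; α₂ = α₁·K2/[H⁺] = 0.001730
α₁ + 2α₂ = 0.9541
CA = 0.9541 × 3.71 = 3.54 mmol/L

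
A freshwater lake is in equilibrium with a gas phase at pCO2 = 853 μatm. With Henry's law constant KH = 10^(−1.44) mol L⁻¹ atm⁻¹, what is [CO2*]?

[CO2*] = 31.0 μmol/L

KH = 10^(−1.44) = 3.631×10^-2 mol L⁻¹ atm⁻¹
[CO2*] = KH · pCO2 = 3.631×10^-2 × 853×10^-6 atm = 3.10×10^-5 mol/L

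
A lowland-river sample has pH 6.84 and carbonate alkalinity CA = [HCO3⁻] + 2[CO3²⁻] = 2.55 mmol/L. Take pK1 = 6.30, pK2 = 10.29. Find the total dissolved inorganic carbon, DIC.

DIC = 3.28 mmol/L

CA = [HCO3⁻] + 2[CO3²⁻] = (α₁ + 2α₂)·DIC
At pH 6.84: [H⁺]/K1 = 10^-0.54 = 0.28840, K2/[H⁺] = 10^-3.45 = 0.00035481
α₁ = 1/(1 + 0.28840 + 0.00035481) = 1/1.2888 = 0.7759; α₂ = α₁·K2/[H⁺] = 0.0002753
α₁ + 2α₂ = 0.7765
DIC = CA / (α₁ + 2α₂) = 2.55 / 0.7765 = 3.28 mmol/L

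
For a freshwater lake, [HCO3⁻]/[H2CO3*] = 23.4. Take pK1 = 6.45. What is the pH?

pH = 7.82

From K1 = [H⁺][HCO3⁻]/[H2CO3*]:  pH = pK1 + log₁₀([HCO3⁻]/[H2CO3*])
log₁₀(23.4) = +1.369
pH = 6.45 + (+1.369) = 7.82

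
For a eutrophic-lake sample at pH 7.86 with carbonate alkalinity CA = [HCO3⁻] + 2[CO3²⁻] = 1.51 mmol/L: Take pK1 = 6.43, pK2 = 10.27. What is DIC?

DIC = 1.56 mmol/L

CA = [HCO3⁻] + 2[CO3²⁻] = (α₁ + 2α₂)·DIC
At pH 7.86: [H⁺]/K1 = 10^-1.43 = 0.037154, K2/[H⁺] = 10^-2.41 = 0.0038905
α₁ = 1/(1 + 0.037154 + 0.0038905) = 1/1.0410 = 0.9606; α₂ = α₁·K2/[H⁺] = 0.003737
α₁ + 2α₂ = 0.9680
DIC = CA / (α₁ + 2α₂) = 1.51 / 0.9680 = 1.56 mmol/L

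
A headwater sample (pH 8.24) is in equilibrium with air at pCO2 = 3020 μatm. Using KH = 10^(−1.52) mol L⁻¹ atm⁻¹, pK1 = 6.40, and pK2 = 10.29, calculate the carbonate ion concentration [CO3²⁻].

[CO2*] = KH · pCO2 = 10^(−1.52) × 3020×10^-6 = 9.120×10^-5 mol/L
α₀ = 1/(1 + K1/[H⁺] + K1K2/[H⁺]²) = 1/(1 + 10^+1.84 + 10^-0.21) = 0.01412
DIC = [CO2*]/α₀ = 9.120×10^-5 / 0.01412 = 6.457 mmol/L
[CO3²⁻] = α₂·DIC; α₂ = 0.008709, so [CO3²⁻] = 0.008709 × 6.457 = 0.0562 mmol/L

[CO3²⁻] = 0.0562 mmol/L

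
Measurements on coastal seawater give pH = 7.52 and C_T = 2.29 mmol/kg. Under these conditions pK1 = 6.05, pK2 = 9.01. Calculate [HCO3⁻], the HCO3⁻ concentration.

[HCO3⁻] = 2.15 mmol/kg

α₁ = 1 / (1 + [H⁺]/K1 + K2/[H⁺]) = 1 / (1 + 10^-1.47 + 10^-1.49)
   = 1 / (1 + 0.033884 + 0.032359) = 1/1.0662 = 0.9379
[HCO3⁻] = α₁ × DIC = 0.9379 × 2.29 = 2.15 mmol/kg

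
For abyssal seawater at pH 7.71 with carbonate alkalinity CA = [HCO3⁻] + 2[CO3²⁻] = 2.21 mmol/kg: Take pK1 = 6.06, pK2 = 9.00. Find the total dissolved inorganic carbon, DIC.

CA = [HCO3⁻] + 2[CO3²⁻] = (α₁ + 2α₂)·DIC
At pH 7.71: [H⁺]/K1 = 10^-1.65 = 0.022387, K2/[H⁺] = 10^-1.29 = 0.051286
α₁ = 1/(1 + 0.022387 + 0.051286) = 1/1.0737 = 0.9314; α₂ = α₁·K2/[H⁺] = 0.04777
α₁ + 2α₂ = 1.0269
DIC = CA / (α₁ + 2α₂) = 2.21 / 1.0269 = 2.15 mmol/kg

DIC = 2.15 mmol/kg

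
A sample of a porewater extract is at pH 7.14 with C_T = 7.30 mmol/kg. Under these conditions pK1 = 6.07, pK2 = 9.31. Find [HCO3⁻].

α₁ = 1 / (1 + [H⁺]/K1 + K2/[H⁺]) = 1 / (1 + 10^-1.07 + 10^-2.17)
   = 1 / (1 + 0.085114 + 0.0067608) = 1/1.0919 = 0.9159
[HCO3⁻] = α₁ × DIC = 0.9159 × 7.30 = 6.69 mmol/kg

[HCO3⁻] = 6.69 mmol/kg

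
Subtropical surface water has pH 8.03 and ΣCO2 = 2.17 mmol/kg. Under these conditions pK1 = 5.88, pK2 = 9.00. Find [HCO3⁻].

[HCO3⁻] = 1.95 mmol/kg

α₁ = 1 / (1 + [H⁺]/K1 + K2/[H⁺]) = 1 / (1 + 10^-2.15 + 10^-0.97)
   = 1 / (1 + 0.0070795 + 0.10715) = 1/1.1142 = 0.8975
[HCO3⁻] = α₁ × DIC = 0.8975 × 2.17 = 1.95 mmol/kg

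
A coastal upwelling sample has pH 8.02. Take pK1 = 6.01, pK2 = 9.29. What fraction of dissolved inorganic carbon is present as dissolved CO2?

α₀ = 0.00919

α₀ = 1 / (1 + K1/[H⁺] + K1K2/[H⁺]²) = 1 / (1 + 10^+2.01 + 10^+0.74)
   = 1 / (1 + 102.33 + 5.4954) = 1/108.82 = 0.009189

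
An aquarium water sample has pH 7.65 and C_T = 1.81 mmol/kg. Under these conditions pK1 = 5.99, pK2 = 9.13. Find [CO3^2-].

α₂ = 1 / (1 + [H⁺]/K2 + [H⁺]²/(K1K2)) = 1 / (1 + 10^+1.48 + 10^-0.18)
   = 1 / (1 + 30.200 + 0.66069) = 1/31.860 = 0.03139
[CO3²⁻] = α₂ × DIC = 0.03139 × 1.81 = 0.0568 mmol/kg

[CO3²⁻] = 0.0568 mmol/kg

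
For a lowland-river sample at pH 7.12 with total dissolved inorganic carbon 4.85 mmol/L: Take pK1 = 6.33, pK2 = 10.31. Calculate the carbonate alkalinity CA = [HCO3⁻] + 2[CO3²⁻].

CA = 4.18 mmol/L

CA = [HCO3⁻] + 2[CO3²⁻] = (α₁ + 2α₂)·DIC
At pH 7.12: [H⁺]/K1 = 10^-0.79 = 0.16218, K2/[H⁺] = 10^-3.19 = 0.00064565
α₁ = 1/(1 + 0.16218 + 0.00064565) = 1/1.1628 = 0.8600; α₂ = α₁·K2/[H⁺] = 0.0005552
α₁ + 2α₂ = 0.8611
CA = 0.8611 × 4.85 = 4.18 mmol/L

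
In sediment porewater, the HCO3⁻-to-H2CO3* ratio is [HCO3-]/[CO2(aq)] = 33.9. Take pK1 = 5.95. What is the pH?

pH = 7.48

From K1 = [H⁺][HCO3-]/[CO2(aq)]:  pH = pK1 + log₁₀([HCO3-]/[CO2(aq)])
log₁₀(33.9) = +1.530
pH = 5.95 + (+1.530) = 7.48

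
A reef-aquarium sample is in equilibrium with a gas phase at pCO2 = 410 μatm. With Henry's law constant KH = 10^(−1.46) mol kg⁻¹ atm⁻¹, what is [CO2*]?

KH = 10^(−1.46) = 3.467×10^-2 mol kg⁻¹ atm⁻¹
[CO2*] = KH · pCO2 = 3.467×10^-2 × 410×10^-6 atm = 1.42×10^-5 mol/kg

[CO2*] = 14.2 μmol/kg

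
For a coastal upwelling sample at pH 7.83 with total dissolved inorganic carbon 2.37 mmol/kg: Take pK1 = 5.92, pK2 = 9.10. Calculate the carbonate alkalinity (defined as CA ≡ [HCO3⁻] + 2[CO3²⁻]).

CA = [HCO3⁻] + 2[CO3²⁻] = (α₁ + 2α₂)·DIC
At pH 7.83: [H⁺]/K1 = 10^-1.91 = 0.012303, K2/[H⁺] = 10^-1.27 = 0.053703
α₁ = 1/(1 + 0.012303 + 0.053703) = 1/1.0660 = 0.9381; α₂ = α₁·K2/[H⁺] = 0.05038
α₁ + 2α₂ = 1.0388
CA = 1.0388 × 2.37 = 2.46 mmol/kg

CA = 2.46 mmol/kg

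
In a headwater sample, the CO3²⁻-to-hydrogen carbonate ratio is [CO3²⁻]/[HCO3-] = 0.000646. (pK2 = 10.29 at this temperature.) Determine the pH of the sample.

From K2 = [H⁺][CO3²⁻]/[HCO3-]:  pH = pK2 + log₁₀([CO3²⁻]/[HCO3-])
log₁₀(0.000646) = -3.190
pH = 10.29 + (-3.190) = 7.10

pH = 7.10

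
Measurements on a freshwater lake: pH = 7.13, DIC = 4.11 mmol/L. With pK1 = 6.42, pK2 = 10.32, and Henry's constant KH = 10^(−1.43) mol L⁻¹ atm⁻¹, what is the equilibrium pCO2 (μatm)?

α₀ = 1 / (1 + K1/[H⁺] + K1K2/[H⁺]²) = 1 / (1 + 10^+0.71 + 10^-2.48)
   = 1 / (1 + 5.1286 + 0.0033113) = 1/6.1319 = 0.1631
[CO2*] = α₀ × DIC = 0.1631 × 4.11 = 0.6703 mmol/L
pCO2 = [CO2*]/KH = 6.703×10^-4 / 3.715×10^-2 = 1.80×10^4 μatm

pCO2 = 1.80×10^4 μatm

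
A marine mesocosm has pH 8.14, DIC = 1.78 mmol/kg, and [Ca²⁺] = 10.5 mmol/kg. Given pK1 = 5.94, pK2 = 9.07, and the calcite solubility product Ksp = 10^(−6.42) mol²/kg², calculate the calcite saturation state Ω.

Ω = 5.14

α₂ = 1 / (1 + [H⁺]/K2 + [H⁺]²/(K1K2)) = 1 / (1 + 10^+0.93 + 10^-1.27)
   = 1 / (1 + 8.5114 + 0.053703) = 1/9.5651 = 0.1045
[CO3²⁻] = α₂ × DIC = 0.1045 × 1.78 = 0.1861 mmol/kg
Ksp = 10^(−6.42) = 3.802×10^-7
Ω = [Ca²⁺][CO3²⁻]/Ksp = (10.5×10^-3)(1.861×10^-4) / 3.802×10^-7 = 5.14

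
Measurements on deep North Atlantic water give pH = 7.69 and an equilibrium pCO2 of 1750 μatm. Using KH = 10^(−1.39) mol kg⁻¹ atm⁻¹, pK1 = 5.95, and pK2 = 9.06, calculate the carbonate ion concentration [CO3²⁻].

[CO3²⁻] = 0.167 mmol/kg

[CO2*] = KH · pCO2 = 10^(−1.39) × 1750×10^-6 = 7.129×10^-5 mol/kg
α₀ = 1/(1 + K1/[H⁺] + K1K2/[H⁺]²) = 1/(1 + 10^+1.74 + 10^+0.37) = 0.01715
DIC = [CO2*]/α₀ = 7.129×10^-5 / 0.01715 = 4.156 mmol/kg
[CO3²⁻] = α₂·DIC; α₂ = 0.04021, so [CO3²⁻] = 0.04021 × 4.156 = 0.167 mmol/kg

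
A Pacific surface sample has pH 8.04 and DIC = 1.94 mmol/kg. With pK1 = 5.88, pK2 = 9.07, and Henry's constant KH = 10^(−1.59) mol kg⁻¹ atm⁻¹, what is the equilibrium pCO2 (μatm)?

pCO2 = 475 μatm

α₀ = 1 / (1 + K1/[H⁺] + K1K2/[H⁺]²) = 1 / (1 + 10^+2.16 + 10^+1.13)
   = 1 / (1 + 144.54 + 13.490) = 1/159.03 = 0.006288
[CO2*] = α₀ × DIC = 0.006288 × 1.94 = 0.01220 mmol/kg = 12.20 μmol/kg
pCO2 = [CO2*]/KH = 1.220×10^-5 / 2.570×10^-2 = 475 μatm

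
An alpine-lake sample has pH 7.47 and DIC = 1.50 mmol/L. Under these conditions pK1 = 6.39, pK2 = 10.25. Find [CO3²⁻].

α₂ = 1 / (1 + [H⁺]/K2 + [H⁺]²/(K1K2)) = 1 / (1 + 10^+2.78 + 10^+1.70)
   = 1 / (1 + 602.56 + 50.119) = 1/653.68 = 0.001530
[CO3²⁻] = α₂ × DIC = 0.001530 × 1.50 = 0.00229 mmol/L = 2.29 μmol/L

[CO3²⁻] = 2.29 μmol/L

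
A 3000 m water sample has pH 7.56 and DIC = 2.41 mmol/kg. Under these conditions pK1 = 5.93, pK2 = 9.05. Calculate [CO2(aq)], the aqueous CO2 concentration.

α₀ = 1 / (1 + K1/[H⁺] + K1K2/[H⁺]²) = 1 / (1 + 10^+1.63 + 10^+0.14)
   = 1 / (1 + 42.658 + 1.3804) = 1/45.038 = 0.02220
[CO2*] = α₀ × DIC = 0.02220 × 2.41 = 0.0535 mmol/kg

[CO2*] = 0.0535 mmol/kg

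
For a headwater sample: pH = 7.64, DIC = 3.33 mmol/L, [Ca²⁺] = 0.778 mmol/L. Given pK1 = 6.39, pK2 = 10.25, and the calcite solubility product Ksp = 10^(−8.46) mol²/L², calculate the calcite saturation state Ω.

Ω = 1.73

α₂ = 1 / (1 + [H⁺]/K2 + [H⁺]²/(K1K2)) = 1 / (1 + 10^+2.61 + 10^+1.36)
   = 1 / (1 + 407.38 + 22.909) = 1/431.29 = 0.002319
[CO3²⁻] = α₂ × DIC = 0.002319 × 3.33 = 0.007721 mmol/L = 7.721 μmol/L
Ksp = 10^(−8.46) = 3.467×10^-9
Ω = [Ca²⁺][CO3²⁻]/Ksp = (0.778×10^-3)(7.721×10^-6) / 3.467×10^-9 = 1.73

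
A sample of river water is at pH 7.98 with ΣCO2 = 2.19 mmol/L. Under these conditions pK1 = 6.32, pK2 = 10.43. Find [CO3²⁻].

α₂ = 1 / (1 + [H⁺]/K2 + [H⁺]²/(K1K2)) = 1 / (1 + 10^+2.45 + 10^+0.79)
   = 1 / (1 + 281.84 + 6.1660) = 1/289.00 = 0.003460
[CO3²⁻] = α₂ × DIC = 0.003460 × 2.19 = 0.00758 mmol/L = 7.58 μmol/L

[CO3²⁻] = 7.58 μmol/L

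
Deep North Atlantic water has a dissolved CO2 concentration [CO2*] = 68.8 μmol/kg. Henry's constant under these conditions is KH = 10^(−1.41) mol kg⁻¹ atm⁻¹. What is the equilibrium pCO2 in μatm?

pCO2 = 1770 μatm

KH = 10^(−1.41) = 3.890×10^-2 mol kg⁻¹ atm⁻¹
pCO2 = [CO2*]/KH = 68.8×10^-6 / 3.890×10^-2 = 1.77×10^-3 atm = 1770 μatm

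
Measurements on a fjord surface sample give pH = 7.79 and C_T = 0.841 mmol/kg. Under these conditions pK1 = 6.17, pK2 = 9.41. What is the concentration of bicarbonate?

[HCO3⁻] = 0.802 mmol/kg

α₁ = 1 / (1 + [H⁺]/K1 + K2/[H⁺]) = 1 / (1 + 10^-1.62 + 10^-1.62)
   = 1 / (1 + 0.023988 + 0.023988) = 1/1.0480 = 0.9542
[HCO3⁻] = α₁ × DIC = 0.9542 × 0.841 = 0.802 mmol/kg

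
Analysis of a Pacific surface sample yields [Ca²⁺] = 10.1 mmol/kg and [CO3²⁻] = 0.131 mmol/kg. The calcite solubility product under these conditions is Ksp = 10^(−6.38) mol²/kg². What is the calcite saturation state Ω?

Ksp = 10^(−6.38) = 4.169×10^-7
Ω = [Ca²⁺][CO3²⁻]/Ksp = (10.1×10^-3)(0.131×10^-3) / 4.169×10^-7 = 3.17

Ω = 3.17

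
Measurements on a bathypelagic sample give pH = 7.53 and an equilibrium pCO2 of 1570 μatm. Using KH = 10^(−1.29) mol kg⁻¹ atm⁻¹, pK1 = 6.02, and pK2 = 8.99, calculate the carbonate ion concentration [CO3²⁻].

[CO3²⁻] = 0.0903 mmol/kg

[CO2*] = KH · pCO2 = 10^(−1.29) × 1570×10^-6 = 8.052×10^-5 mol/kg
α₀ = 1/(1 + K1/[H⁺] + K1K2/[H⁺]²) = 1/(1 + 10^+1.51 + 10^+0.05) = 0.02900
DIC = [CO2*]/α₀ = 8.052×10^-5 / 0.02900 = 2.776 mmol/kg
[CO3²⁻] = α₂·DIC; α₂ = 0.03254, so [CO3²⁻] = 0.03254 × 2.776 = 0.0903 mmol/kg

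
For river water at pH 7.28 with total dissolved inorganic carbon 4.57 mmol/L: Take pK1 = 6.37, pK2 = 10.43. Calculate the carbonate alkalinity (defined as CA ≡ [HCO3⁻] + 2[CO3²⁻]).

CA = 4.07 mmol/L

CA = [HCO3⁻] + 2[CO3²⁻] = (α₁ + 2α₂)·DIC
At pH 7.28: [H⁺]/K1 = 10^-0.91 = 0.12303, K2/[H⁺] = 10^-3.15 = 0.00070795
α₁ = 1/(1 + 0.12303 + 0.00070795) = 1/1.1237 = 0.8899; α₂ = α₁·K2/[H⁺] = 0.0006300
α₁ + 2α₂ = 0.8911
CA = 0.8911 × 4.57 = 4.07 mmol/L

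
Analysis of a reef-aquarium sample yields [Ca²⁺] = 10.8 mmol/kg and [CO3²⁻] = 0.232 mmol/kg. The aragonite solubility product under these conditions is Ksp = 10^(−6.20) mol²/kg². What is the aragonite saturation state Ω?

Ksp = 10^(−6.20) = 6.310×10^-7
Ω = [Ca²⁺][CO3²⁻]/Ksp = (10.8×10^-3)(0.232×10^-3) / 6.310×10^-7 = 3.97

Ω = 3.97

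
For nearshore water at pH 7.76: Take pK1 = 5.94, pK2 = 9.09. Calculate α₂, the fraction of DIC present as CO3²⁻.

α₂ = 0.0440

α₂ = 1 / (1 + [H⁺]/K2 + [H⁺]²/(K1K2)) = 1 / (1 + 10^+1.33 + 10^-0.49)
   = 1 / (1 + 21.380 + 0.32359) = 1/22.703 = 0.04405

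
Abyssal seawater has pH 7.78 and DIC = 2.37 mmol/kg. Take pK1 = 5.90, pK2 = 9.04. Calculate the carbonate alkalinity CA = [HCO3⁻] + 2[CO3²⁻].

CA = 2.46 mmol/kg

CA = [HCO3⁻] + 2[CO3²⁻] = (α₁ + 2α₂)·DIC
At pH 7.78: [H⁺]/K1 = 10^-1.88 = 0.013183, K2/[H⁺] = 10^-1.26 = 0.054954
α₁ = 1/(1 + 0.013183 + 0.054954) = 1/1.0681 = 0.9362; α₂ = α₁·K2/[H⁺] = 0.05145
α₁ + 2α₂ = 1.0391
CA = 1.0391 × 2.37 = 2.46 mmol/kg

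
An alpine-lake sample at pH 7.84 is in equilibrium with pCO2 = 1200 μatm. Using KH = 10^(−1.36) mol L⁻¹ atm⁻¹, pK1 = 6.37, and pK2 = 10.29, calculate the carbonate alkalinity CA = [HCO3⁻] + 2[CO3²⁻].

[CO2*] = KH · pCO2 = 10^(−1.36) × 1200×10^-6 = 5.238×10^-5 mol/L
α₀ = 1/(1 + K1/[H⁺] + K1K2/[H⁺]²) = 1/(1 + 10^+1.47 + 10^-0.98) = 0.03266
DIC = [CO2*]/α₀ = 5.238×10^-5 / 0.03266 = 1.604 mmol/L
CA = (α₁ + 2α₂)·DIC = (0.9639 + 2×0.003420) × 1.604 = 1.56 mmol/L

CA = 1.56 mmol/L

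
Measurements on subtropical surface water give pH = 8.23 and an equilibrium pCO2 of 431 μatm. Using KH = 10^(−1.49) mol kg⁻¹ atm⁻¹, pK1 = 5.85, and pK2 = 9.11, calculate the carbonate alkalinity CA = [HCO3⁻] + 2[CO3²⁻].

[CO2*] = KH · pCO2 = 10^(−1.49) × 431×10^-6 = 1.395×10^-5 mol/kg
α₀ = 1/(1 + K1/[H⁺] + K1K2/[H⁺]²) = 1/(1 + 10^+2.38 + 10^+1.50) = 0.003670
DIC = [CO2*]/α₀ = 1.395×10^-5 / 0.003670 = 3.801 mmol/kg
CA = (α₁ + 2α₂)·DIC = (0.8803 + 2×0.1160) × 3.801 = 4.23 mmol/kg

CA = 4.23 mmol/kg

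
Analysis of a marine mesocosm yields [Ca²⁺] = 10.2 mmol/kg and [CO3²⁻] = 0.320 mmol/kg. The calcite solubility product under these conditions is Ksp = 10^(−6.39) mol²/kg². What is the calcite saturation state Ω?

Ksp = 10^(−6.39) = 4.074×10^-7
Ω = [Ca²⁺][CO3²⁻]/Ksp = (10.2×10^-3)(0.320×10^-3) / 4.074×10^-7 = 8.01

Ω = 8.01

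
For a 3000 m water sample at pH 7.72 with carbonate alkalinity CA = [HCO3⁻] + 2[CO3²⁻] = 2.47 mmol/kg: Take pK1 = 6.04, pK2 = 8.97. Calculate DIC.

DIC = 2.39 mmol/kg

CA = [HCO3⁻] + 2[CO3²⁻] = (α₁ + 2α₂)·DIC
At pH 7.72: [H⁺]/K1 = 10^-1.68 = 0.020893, K2/[H⁺] = 10^-1.25 = 0.056234
α₁ = 1/(1 + 0.020893 + 0.056234) = 1/1.0771 = 0.9284; α₂ = α₁·K2/[H⁺] = 0.05221
α₁ + 2α₂ = 1.0328
DIC = CA / (α₁ + 2α₂) = 2.47 / 1.0328 = 2.39 mmol/kg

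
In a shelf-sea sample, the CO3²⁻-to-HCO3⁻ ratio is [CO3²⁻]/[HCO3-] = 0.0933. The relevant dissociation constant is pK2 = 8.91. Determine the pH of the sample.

pH = 7.88

From K2 = [H⁺][CO3²⁻]/[HCO3-]:  pH = pK2 + log₁₀([CO3²⁻]/[HCO3-])
log₁₀(0.0933) = -1.030
pH = 8.91 + (-1.030) = 7.88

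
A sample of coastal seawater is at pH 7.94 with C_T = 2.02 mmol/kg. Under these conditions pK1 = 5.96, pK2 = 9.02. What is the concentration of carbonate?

α₂ = 1 / (1 + [H⁺]/K2 + [H⁺]²/(K1K2)) = 1 / (1 + 10^+1.08 + 10^-0.90)
   = 1 / (1 + 12.023 + 0.12589) = 1/13.149 = 0.07605
[CO3²⁻] = α₂ × DIC = 0.07605 × 2.02 = 0.154 mmol/kg

[CO3²⁻] = 0.154 mmol/kg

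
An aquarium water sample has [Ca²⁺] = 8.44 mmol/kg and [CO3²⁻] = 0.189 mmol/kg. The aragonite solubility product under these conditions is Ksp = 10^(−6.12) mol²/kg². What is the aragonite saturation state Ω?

Ω = 2.10

Ksp = 10^(−6.12) = 7.586×10^-7
Ω = [Ca²⁺][CO3²⁻]/Ksp = (8.44×10^-3)(0.189×10^-3) / 7.586×10^-7 = 2.10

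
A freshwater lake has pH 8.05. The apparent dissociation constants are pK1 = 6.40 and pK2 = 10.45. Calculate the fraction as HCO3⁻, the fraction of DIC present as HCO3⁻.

α₁ = 1 / (1 + [H⁺]/K1 + K2/[H⁺]) = 1 / (1 + 10^-1.65 + 10^-2.40)
   = 1 / (1 + 0.022387 + 0.0039811) = 1/1.0264 = 0.9743

α₁ = 0.974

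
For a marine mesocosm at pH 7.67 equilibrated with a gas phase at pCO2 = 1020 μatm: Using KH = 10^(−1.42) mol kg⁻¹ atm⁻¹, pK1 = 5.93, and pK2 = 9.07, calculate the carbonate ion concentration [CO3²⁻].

[CO2*] = KH · pCO2 = 10^(−1.42) × 1020×10^-6 = 3.878×10^-5 mol/kg
α₀ = 1/(1 + K1/[H⁺] + K1K2/[H⁺]²) = 1/(1 + 10^+1.74 + 10^+0.34) = 0.01720
DIC = [CO2*]/α₀ = 3.878×10^-5 / 0.01720 = 2.255 mmol/kg
[CO3²⁻] = α₂·DIC; α₂ = 0.03763, so [CO3²⁻] = 0.03763 × 2.255 = 0.0848 mmol/kg

[CO3²⁻] = 0.0848 mmol/kg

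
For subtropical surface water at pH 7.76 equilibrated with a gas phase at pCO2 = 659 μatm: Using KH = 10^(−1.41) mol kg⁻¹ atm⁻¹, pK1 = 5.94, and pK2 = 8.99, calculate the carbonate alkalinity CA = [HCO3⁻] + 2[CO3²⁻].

CA = 1.89 mmol/kg

[CO2*] = KH · pCO2 = 10^(−1.41) × 659×10^-6 = 2.564×10^-5 mol/kg
α₀ = 1/(1 + K1/[H⁺] + K1K2/[H⁺]²) = 1/(1 + 10^+1.82 + 10^+0.59) = 0.01409
DIC = [CO2*]/α₀ = 2.564×10^-5 / 0.01409 = 1.819 mmol/kg
CA = (α₁ + 2α₂)·DIC = (0.9311 + 2×0.05483) × 1.819 = 1.89 mmol/kg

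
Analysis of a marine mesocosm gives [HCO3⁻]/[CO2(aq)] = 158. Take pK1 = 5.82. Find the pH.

From K1 = [H⁺][HCO3⁻]/[CO2(aq)]:  pH = pK1 + log₁₀([HCO3⁻]/[CO2(aq)])
log₁₀(158) = +2.199
pH = 5.82 + (+2.199) = 8.02

pH = 8.02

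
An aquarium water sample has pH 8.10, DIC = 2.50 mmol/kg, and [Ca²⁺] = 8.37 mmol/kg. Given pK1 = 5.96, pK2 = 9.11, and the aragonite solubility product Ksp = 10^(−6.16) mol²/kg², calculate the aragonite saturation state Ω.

α₂ = 1 / (1 + [H⁺]/K2 + [H⁺]²/(K1K2)) = 1 / (1 + 10^+1.01 + 10^-1.13)
   = 1 / (1 + 10.233 + 0.074131) = 1/11.307 = 0.08844
[CO3²⁻] = α₂ × DIC = 0.08844 × 2.50 = 0.2211 mmol/kg
Ksp = 10^(−6.16) = 6.918×10^-7
Ω = [Ca²⁺][CO3²⁻]/Ksp = (8.37×10^-3)(2.211×10^-4) / 6.918×10^-7 = 2.67

Ω = 2.67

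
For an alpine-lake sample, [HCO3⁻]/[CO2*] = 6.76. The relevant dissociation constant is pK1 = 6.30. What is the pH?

pH = 7.13

From K1 = [H⁺][HCO3⁻]/[CO2*]:  pH = pK1 + log₁₀([HCO3⁻]/[CO2*])
log₁₀(6.76) = +0.830
pH = 6.30 + (+0.830) = 7.13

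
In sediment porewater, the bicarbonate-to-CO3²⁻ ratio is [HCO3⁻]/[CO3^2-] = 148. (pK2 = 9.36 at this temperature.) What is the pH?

pH = 7.19

From K2 = [H⁺][CO3^2-]/[HCO3⁻]:  pH = pK2 − log₁₀([HCO3⁻]/[CO3^2-])
log₁₀(148) = +2.170
pH = 9.36 − (+2.170) = 7.19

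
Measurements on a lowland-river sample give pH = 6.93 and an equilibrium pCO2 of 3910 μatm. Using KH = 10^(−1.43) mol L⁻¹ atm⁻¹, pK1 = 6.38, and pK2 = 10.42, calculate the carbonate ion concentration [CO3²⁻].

[CO3²⁻] = 0.167 μmol/L

[CO2*] = KH · pCO2 = 10^(−1.43) × 3910×10^-6 = 1.453×10^-4 mol/L
α₀ = 1/(1 + K1/[H⁺] + K1K2/[H⁺]²) = 1/(1 + 10^+0.55 + 10^-2.94) = 0.2198
DIC = [CO2*]/α₀ = 1.453×10^-4 / 0.2198 = 0.6609 mmol/L
[CO3²⁻] = α₂·DIC; α₂ = 0.0002524, so [CO3²⁻] = 0.0002524 × 0.6609 = 0.000167 mmol/L = 0.167 μmol/L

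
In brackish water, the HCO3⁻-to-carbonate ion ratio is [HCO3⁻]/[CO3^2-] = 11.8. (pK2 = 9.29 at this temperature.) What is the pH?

pH = 8.22

From K2 = [H⁺][CO3^2-]/[HCO3⁻]:  pH = pK2 − log₁₀([HCO3⁻]/[CO3^2-])
log₁₀(11.8) = +1.072
pH = 9.29 − (+1.072) = 8.22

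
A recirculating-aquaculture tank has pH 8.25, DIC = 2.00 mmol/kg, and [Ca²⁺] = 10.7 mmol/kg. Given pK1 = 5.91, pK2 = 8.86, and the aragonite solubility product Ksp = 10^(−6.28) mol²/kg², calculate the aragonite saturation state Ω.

Ω = 8.01

α₂ = 1 / (1 + [H⁺]/K2 + [H⁺]²/(K1K2)) = 1 / (1 + 10^+0.61 + 10^-1.73)
   = 1 / (1 + 4.0738 + 0.018621) = 1/5.0924 = 0.1964
[CO3²⁻] = α₂ × DIC = 0.1964 × 2.00 = 0.3927 mmol/kg
Ksp = 10^(−6.28) = 5.248×10^-7
Ω = [Ca²⁺][CO3²⁻]/Ksp = (10.7×10^-3)(3.927×10^-4) / 5.248×10^-7 = 8.01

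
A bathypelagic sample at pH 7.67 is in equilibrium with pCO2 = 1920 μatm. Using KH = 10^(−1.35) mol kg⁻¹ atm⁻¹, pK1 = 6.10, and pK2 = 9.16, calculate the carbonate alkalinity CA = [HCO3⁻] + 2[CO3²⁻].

CA = 3.39 mmol/kg

[CO2*] = KH · pCO2 = 10^(−1.35) × 1920×10^-6 = 8.576×10^-5 mol/kg
α₀ = 1/(1 + K1/[H⁺] + K1K2/[H⁺]²) = 1/(1 + 10^+1.57 + 10^+0.08) = 0.02541
DIC = [CO2*]/α₀ = 8.576×10^-5 / 0.02541 = 3.375 mmol/kg
CA = (α₁ + 2α₂)·DIC = (0.9440 + 2×0.03055) × 3.375 = 3.39 mmol/kg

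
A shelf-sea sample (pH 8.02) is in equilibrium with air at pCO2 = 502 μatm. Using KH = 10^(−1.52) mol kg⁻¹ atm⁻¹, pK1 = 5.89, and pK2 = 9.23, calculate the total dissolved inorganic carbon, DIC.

DIC = 2.19 mmol/kg

[CO2*] = KH · pCO2 = 10^(−1.52) × 502×10^-6 = 1.516×10^-5 mol/kg
α₀ = 1/(1 + K1/[H⁺] + K1K2/[H⁺]²) = 1/(1 + 10^+2.13 + 10^+0.92) = 0.006934
DIC = [CO2*]/α₀ = 1.516×10^-5 / 0.006934 = 2.19 mmol/kg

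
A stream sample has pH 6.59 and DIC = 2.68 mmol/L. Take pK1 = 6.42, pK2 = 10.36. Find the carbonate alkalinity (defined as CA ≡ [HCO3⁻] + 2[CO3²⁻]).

CA = [HCO3⁻] + 2[CO3²⁻] = (α₁ + 2α₂)·DIC
At pH 6.59: [H⁺]/K1 = 10^-0.17 = 0.67608, K2/[H⁺] = 10^-3.77 = 0.00016982
α₁ = 1/(1 + 0.67608 + 0.00016982) = 1/1.6763 = 0.5966; α₂ = α₁·K2/[H⁺] = 0.0001013
α₁ + 2α₂ = 0.5968
CA = 0.5968 × 2.68 = 1.60 mmol/L

CA = 1.60 mmol/L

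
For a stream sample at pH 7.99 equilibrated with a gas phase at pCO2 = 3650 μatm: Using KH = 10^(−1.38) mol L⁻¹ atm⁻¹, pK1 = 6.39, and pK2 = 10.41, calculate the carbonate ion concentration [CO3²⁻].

[CO3²⁻] = 0.0230 mmol/L

[CO2*] = KH · pCO2 = 10^(−1.38) × 3650×10^-6 = 1.522×10^-4 mol/L
α₀ = 1/(1 + K1/[H⁺] + K1K2/[H⁺]²) = 1/(1 + 10^+1.60 + 10^-0.82) = 0.02441
DIC = [CO2*]/α₀ = 1.522×10^-4 / 0.02441 = 6.233 mmol/L
[CO3²⁻] = α₂·DIC; α₂ = 0.003695, so [CO3²⁻] = 0.003695 × 6.233 = 0.0230 mmol/L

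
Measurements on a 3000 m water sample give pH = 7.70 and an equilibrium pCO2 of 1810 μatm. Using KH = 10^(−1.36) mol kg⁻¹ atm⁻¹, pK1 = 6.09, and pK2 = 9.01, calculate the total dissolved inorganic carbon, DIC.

DIC = 3.46 mmol/kg

[CO2*] = KH · pCO2 = 10^(−1.36) × 1810×10^-6 = 7.901×10^-5 mol/kg
α₀ = 1/(1 + K1/[H⁺] + K1K2/[H⁺]²) = 1/(1 + 10^+1.61 + 10^+0.30) = 0.02287
DIC = [CO2*]/α₀ = 7.901×10^-5 / 0.02287 = 3.46 mmol/kg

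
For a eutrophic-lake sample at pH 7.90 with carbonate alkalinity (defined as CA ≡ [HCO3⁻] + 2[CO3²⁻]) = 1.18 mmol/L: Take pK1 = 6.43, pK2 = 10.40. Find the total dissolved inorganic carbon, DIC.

DIC = 1.22 mmol/L

CA = [HCO3⁻] + 2[CO3²⁻] = (α₁ + 2α₂)·DIC
At pH 7.90: [H⁺]/K1 = 10^-1.47 = 0.033884, K2/[H⁺] = 10^-2.50 = 0.0031623
α₁ = 1/(1 + 0.033884 + 0.0031623) = 1/1.0370 = 0.9643; α₂ = α₁·K2/[H⁺] = 0.003049
α₁ + 2α₂ = 0.9704
DIC = CA / (α₁ + 2α₂) = 1.18 / 0.9704 = 1.22 mmol/L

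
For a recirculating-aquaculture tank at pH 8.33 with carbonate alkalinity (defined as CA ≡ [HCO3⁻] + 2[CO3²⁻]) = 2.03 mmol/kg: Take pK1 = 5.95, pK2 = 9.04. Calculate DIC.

DIC = 1.75 mmol/kg

CA = [HCO3⁻] + 2[CO3²⁻] = (α₁ + 2α₂)·DIC
At pH 8.33: [H⁺]/K1 = 10^-2.38 = 0.0041687, K2/[H⁺] = 10^-0.71 = 0.19498
α₁ = 1/(1 + 0.0041687 + 0.19498) = 1/1.1992 = 0.8339; α₂ = α₁·K2/[H⁺] = 0.1626
α₁ + 2α₂ = 1.1591
DIC = CA / (α₁ + 2α₂) = 2.03 / 1.1591 = 1.75 mmol/kg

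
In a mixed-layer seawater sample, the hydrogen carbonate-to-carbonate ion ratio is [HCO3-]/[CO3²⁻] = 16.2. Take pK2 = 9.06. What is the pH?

pH = 7.85

From K2 = [H⁺][CO3²⁻]/[HCO3-]:  pH = pK2 − log₁₀([HCO3-]/[CO3²⁻])
log₁₀(16.2) = +1.210
pH = 9.06 − (+1.210) = 7.85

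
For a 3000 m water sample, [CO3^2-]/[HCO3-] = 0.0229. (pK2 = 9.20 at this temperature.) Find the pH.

From K2 = [H⁺][CO3^2-]/[HCO3-]:  pH = pK2 + log₁₀([CO3^2-]/[HCO3-])
log₁₀(0.0229) = -1.640
pH = 9.20 + (-1.640) = 7.56

pH = 7.56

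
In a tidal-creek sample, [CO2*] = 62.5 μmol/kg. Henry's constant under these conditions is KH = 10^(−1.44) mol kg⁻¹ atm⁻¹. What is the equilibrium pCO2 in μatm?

KH = 10^(−1.44) = 3.631×10^-2 mol kg⁻¹ atm⁻¹
pCO2 = [CO2*]/KH = 62.5×10^-6 / 3.631×10^-2 = 1.72×10^-3 atm = 1720 μatm

pCO2 = 1720 μatm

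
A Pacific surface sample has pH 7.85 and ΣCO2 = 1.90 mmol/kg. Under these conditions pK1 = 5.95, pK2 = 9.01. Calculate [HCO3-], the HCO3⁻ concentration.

α₁ = 1 / (1 + [H⁺]/K1 + K2/[H⁺]) = 1 / (1 + 10^-1.90 + 10^-1.16)
   = 1 / (1 + 0.012589 + 0.069183) = 1/1.0818 = 0.9244
[HCO3⁻] = α₁ × DIC = 0.9244 × 1.90 = 1.76 mmol/kg

[HCO3⁻] = 1.76 mmol/kg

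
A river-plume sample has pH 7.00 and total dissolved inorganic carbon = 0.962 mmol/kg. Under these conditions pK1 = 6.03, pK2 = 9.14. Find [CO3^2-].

[CO3²⁻] = 6.25 μmol/kg

α₂ = 1 / (1 + [H⁺]/K2 + [H⁺]²/(K1K2)) = 1 / (1 + 10^+2.14 + 10^+1.17)
   = 1 / (1 + 138.04 + 14.791) = 1/153.83 = 0.006501
[CO3²⁻] = α₂ × DIC = 0.006501 × 0.962 = 0.00625 mmol/kg = 6.25 μmol/kg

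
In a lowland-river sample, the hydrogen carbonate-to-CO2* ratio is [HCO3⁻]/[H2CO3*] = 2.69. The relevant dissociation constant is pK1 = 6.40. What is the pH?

pH = 6.83

From K1 = [H⁺][HCO3⁻]/[H2CO3*]:  pH = pK1 + log₁₀([HCO3⁻]/[H2CO3*])
log₁₀(2.69) = +0.430
pH = 6.40 + (+0.430) = 6.83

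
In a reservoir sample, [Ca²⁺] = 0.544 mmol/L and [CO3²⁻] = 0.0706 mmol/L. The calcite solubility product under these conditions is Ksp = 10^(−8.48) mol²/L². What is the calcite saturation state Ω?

Ksp = 10^(−8.48) = 3.311×10^-9
Ω = [Ca²⁺][CO3²⁻]/Ksp = (0.544×10^-3)(0.0706×10^-3) / 3.311×10^-9 = 11.6

Ω = 11.6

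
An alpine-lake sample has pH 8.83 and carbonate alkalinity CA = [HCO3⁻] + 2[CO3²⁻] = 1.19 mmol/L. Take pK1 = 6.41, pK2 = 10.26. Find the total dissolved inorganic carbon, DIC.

CA = [HCO3⁻] + 2[CO3²⁻] = (α₁ + 2α₂)·DIC
At pH 8.83: [H⁺]/K1 = 10^-2.42 = 0.0038019, K2/[H⁺] = 10^-1.43 = 0.037154
α₁ = 1/(1 + 0.0038019 + 0.037154) = 1/1.0410 = 0.9607; α₂ = α₁·K2/[H⁺] = 0.03569
α₁ + 2α₂ = 1.0320
DIC = CA / (α₁ + 2α₂) = 1.19 / 1.0320 = 1.15 mmol/L

DIC = 1.15 mmol/L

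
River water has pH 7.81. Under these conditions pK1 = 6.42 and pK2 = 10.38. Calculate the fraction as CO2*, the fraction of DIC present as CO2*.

α₀ = 0.0390

α₀ = 1 / (1 + K1/[H⁺] + K1K2/[H⁺]²) = 1 / (1 + 10^+1.39 + 10^-1.18)
   = 1 / (1 + 24.547 + 0.066069) = 1/25.613 = 0.03904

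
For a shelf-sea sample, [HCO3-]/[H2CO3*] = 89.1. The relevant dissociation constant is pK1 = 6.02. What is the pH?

From K1 = [H⁺][HCO3-]/[H2CO3*]:  pH = pK1 + log₁₀([HCO3-]/[H2CO3*])
log₁₀(89.1) = +1.950
pH = 6.02 + (+1.950) = 7.97

pH = 7.97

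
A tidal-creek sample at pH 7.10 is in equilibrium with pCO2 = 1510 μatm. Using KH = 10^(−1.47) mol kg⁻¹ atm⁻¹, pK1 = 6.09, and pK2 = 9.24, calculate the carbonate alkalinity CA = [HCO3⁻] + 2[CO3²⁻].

CA = 0.531 mmol/kg

[CO2*] = KH · pCO2 = 10^(−1.47) × 1510×10^-6 = 5.117×10^-5 mol/kg
α₀ = 1/(1 + K1/[H⁺] + K1K2/[H⁺]²) = 1/(1 + 10^+1.01 + 10^-1.13) = 0.08844
DIC = [CO2*]/α₀ = 5.117×10^-5 / 0.08844 = 0.5785 mmol/kg
CA = (α₁ + 2α₂)·DIC = (0.9050 + 2×0.006556) × 0.5785 = 0.531 mmol/kg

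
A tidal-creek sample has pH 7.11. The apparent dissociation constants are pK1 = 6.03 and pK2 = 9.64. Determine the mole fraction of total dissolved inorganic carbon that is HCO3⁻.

α₁ = 1 / (1 + [H⁺]/K1 + K2/[H⁺]) = 1 / (1 + 10^-1.08 + 10^-2.53)
   = 1 / (1 + 0.083176 + 0.0029512) = 1/1.0861 = 0.9207

α₁ = 0.921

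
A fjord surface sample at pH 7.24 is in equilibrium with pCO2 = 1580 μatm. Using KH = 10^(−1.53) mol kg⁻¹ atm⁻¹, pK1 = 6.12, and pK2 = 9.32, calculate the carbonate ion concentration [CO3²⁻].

[CO2*] = KH · pCO2 = 10^(−1.53) × 1580×10^-6 = 4.663×10^-5 mol/kg
α₀ = 1/(1 + K1/[H⁺] + K1K2/[H⁺]²) = 1/(1 + 10^+1.12 + 10^-0.96) = 0.06997
DIC = [CO2*]/α₀ = 4.663×10^-5 / 0.06997 = 0.6664 mmol/kg
[CO3²⁻] = α₂·DIC; α₂ = 0.007672, so [CO3²⁻] = 0.007672 × 0.6664 = 0.00511 mmol/kg = 5.11 μmol/kg

[CO3²⁻] = 5.11 μmol/kg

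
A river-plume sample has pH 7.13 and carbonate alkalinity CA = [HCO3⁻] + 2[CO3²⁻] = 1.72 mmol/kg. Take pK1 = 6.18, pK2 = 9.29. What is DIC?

CA = [HCO3⁻] + 2[CO3²⁻] = (α₁ + 2α₂)·DIC
At pH 7.13: [H⁺]/K1 = 10^-0.95 = 0.11220, K2/[H⁺] = 10^-2.16 = 0.0069183
α₁ = 1/(1 + 0.11220 + 0.0069183) = 1/1.1191 = 0.8936; α₂ = α₁·K2/[H⁺] = 0.006182
α₁ + 2α₂ = 0.9059
DIC = CA / (α₁ + 2α₂) = 1.72 / 0.9059 = 1.90 mmol/kg

DIC = 1.90 mmol/kg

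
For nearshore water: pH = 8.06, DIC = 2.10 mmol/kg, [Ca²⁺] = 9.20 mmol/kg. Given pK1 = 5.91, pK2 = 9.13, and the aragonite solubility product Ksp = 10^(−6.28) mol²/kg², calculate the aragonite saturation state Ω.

Ω = 2.87

α₂ = 1 / (1 + [H⁺]/K2 + [H⁺]²/(K1K2)) = 1 / (1 + 10^+1.07 + 10^-1.08)
   = 1 / (1 + 11.749 + 0.083176) = 1/12.832 = 0.07793
[CO3²⁻] = α₂ × DIC = 0.07793 × 2.10 = 0.1637 mmol/kg
Ksp = 10^(−6.28) = 5.248×10^-7
Ω = [Ca²⁺][CO3²⁻]/Ksp = (9.20×10^-3)(1.637×10^-4) / 5.248×10^-7 = 2.87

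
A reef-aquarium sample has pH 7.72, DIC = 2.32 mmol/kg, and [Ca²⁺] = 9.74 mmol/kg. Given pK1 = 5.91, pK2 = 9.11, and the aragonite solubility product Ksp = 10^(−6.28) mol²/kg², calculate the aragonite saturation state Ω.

Ω = 1.66

α₂ = 1 / (1 + [H⁺]/K2 + [H⁺]²/(K1K2)) = 1 / (1 + 10^+1.39 + 10^-0.42)
   = 1 / (1 + 24.547 + 0.38019) = 1/25.927 = 0.03857
[CO3²⁻] = α₂ × DIC = 0.03857 × 2.32 = 0.08948 mmol/kg
Ksp = 10^(−6.28) = 5.248×10^-7
Ω = [Ca²⁺][CO3²⁻]/Ksp = (9.74×10^-3)(8.948×10^-5) / 5.248×10^-7 = 1.66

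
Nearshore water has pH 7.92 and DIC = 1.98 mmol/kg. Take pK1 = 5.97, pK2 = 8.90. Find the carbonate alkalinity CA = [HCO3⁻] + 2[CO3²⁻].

CA = 2.15 mmol/kg

CA = [HCO3⁻] + 2[CO3²⁻] = (α₁ + 2α₂)·DIC
At pH 7.92: [H⁺]/K1 = 10^-1.95 = 0.011220, K2/[H⁺] = 10^-0.98 = 0.10471
α₁ = 1/(1 + 0.011220 + 0.10471) = 1/1.1159 = 0.8961; α₂ = α₁·K2/[H⁺] = 0.09383
α₁ + 2α₂ = 1.0838
CA = 1.0838 × 1.98 = 2.15 mmol/kg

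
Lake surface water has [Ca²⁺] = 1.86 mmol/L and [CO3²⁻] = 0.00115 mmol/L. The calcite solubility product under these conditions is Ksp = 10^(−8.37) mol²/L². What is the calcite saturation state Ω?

Ω = 0.501

Ksp = 10^(−8.37) = 4.266×10^-9
Ω = [Ca²⁺][CO3²⁻]/Ksp = (1.86×10^-3)(0.00115×10^-3) / 4.266×10^-9 = 0.501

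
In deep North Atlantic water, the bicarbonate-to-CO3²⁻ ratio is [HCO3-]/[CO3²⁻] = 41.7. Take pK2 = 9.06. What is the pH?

pH = 7.44

From K2 = [H⁺][CO3²⁻]/[HCO3-]:  pH = pK2 − log₁₀([HCO3-]/[CO3²⁻])
log₁₀(41.7) = +1.620
pH = 9.06 − (+1.620) = 7.44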